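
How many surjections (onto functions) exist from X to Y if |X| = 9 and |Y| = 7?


n = |X| = 9, k = |Y| = 7. Surjections via inclusion-exclusion:
S(n,k) = Σ(-1)^i × C(k,i) × (k-i)^n, i=0 to k
i=0: (-1)^0×C(7,0)×7^9 = 40353607
i=1: (-1)^1×C(7,1)×6^9 = -70543872
i=2: (-1)^2×C(7,2)×5^9 = 41015625
i=3: (-1)^3×C(7,3)×4^9 = -9175040
i=4: (-1)^4×C(7,4)×3^9 = 688905
i=5: (-1)^5×C(7,5)×2^9 = -10752
i=6: (-1)^6×C(7,6)×1^9 = 7
i=7: (-1)^7×C(7,7)×0^9 = 0
Total = 2328480

Number of surjections = 2328480


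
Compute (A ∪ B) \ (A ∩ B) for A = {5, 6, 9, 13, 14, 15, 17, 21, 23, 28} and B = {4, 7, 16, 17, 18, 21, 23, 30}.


A △ B = (A \ B) ∪ (B \ A) = elements in exactly one of A or B
A \ B = {5, 6, 9, 13, 14, 15, 28}
B \ A = {4, 7, 16, 18, 30}
A △ B = {4, 5, 6, 7, 9, 13, 14, 15, 16, 18, 28, 30}

A △ B = {4, 5, 6, 7, 9, 13, 14, 15, 16, 18, 28, 30}


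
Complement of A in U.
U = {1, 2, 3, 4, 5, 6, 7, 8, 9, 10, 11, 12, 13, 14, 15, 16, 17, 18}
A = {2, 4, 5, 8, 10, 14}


Aᶜ = U \ A = elements in U but not in A
U = {1, 2, 3, 4, 5, 6, 7, 8, 9, 10, 11, 12, 13, 14, 15, 16, 17, 18}
A = {2, 4, 5, 8, 10, 14}
Aᶜ = {1, 3, 6, 7, 9, 11, 12, 13, 15, 16, 17, 18}

Aᶜ = {1, 3, 6, 7, 9, 11, 12, 13, 15, 16, 17, 18}


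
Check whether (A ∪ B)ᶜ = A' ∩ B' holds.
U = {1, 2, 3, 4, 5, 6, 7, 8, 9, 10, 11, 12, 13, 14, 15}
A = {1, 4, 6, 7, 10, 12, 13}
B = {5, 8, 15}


LHS: A ∪ B = {1, 4, 5, 6, 7, 8, 10, 12, 13, 15}
(A ∪ B)' = U \ (A ∪ B) = {2, 3, 9, 11, 14}
A' = {2, 3, 5, 8, 9, 11, 14, 15}, B' = {1, 2, 3, 4, 6, 7, 9, 10, 11, 12, 13, 14}
Claimed RHS: A' ∩ B' = {2, 3, 9, 11, 14}
Identity is VALID: LHS = RHS = {2, 3, 9, 11, 14} ✓

Identity is valid. (A ∪ B)' = A' ∩ B' = {2, 3, 9, 11, 14}


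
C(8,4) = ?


C(n,k) = n! / (k!(n-k)!)
C(8,4) = 8! / (4!4!)
= 70

C(8,4) = 70


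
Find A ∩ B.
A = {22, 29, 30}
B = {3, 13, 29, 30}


A ∩ B = elements in both A and B
A = {22, 29, 30}
B = {3, 13, 29, 30}
A ∩ B = {29, 30}

A ∩ B = {29, 30}


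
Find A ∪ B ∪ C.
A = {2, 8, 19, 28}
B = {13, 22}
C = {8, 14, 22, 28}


A ∪ B = {2, 8, 13, 19, 22, 28}
(A ∪ B) ∪ C = {2, 8, 13, 14, 19, 22, 28}

A ∪ B ∪ C = {2, 8, 13, 14, 19, 22, 28}


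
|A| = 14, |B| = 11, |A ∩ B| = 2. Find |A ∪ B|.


|A ∪ B| = |A| + |B| - |A ∩ B|
= 14 + 11 - 2
= 23

|A ∪ B| = 23


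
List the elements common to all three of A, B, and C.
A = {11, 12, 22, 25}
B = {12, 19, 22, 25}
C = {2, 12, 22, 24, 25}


A ∩ B = {12, 22, 25}
(A ∩ B) ∩ C = {12, 22, 25}

A ∩ B ∩ C = {12, 22, 25}


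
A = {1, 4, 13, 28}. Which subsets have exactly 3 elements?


|A| = 4, so A has C(4,3) = 4 subsets of size 3.
Enumerate by choosing 3 elements from A at a time:
{1, 4, 13}, {1, 4, 28}, {1, 13, 28}, {4, 13, 28}

3-element subsets (4 total): {1, 4, 13}, {1, 4, 28}, {1, 13, 28}, {4, 13, 28}


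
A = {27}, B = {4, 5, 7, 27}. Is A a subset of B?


A ⊆ B means every element of A is in B.
All elements of A are in B.
So A ⊆ B.

Yes, A ⊆ B


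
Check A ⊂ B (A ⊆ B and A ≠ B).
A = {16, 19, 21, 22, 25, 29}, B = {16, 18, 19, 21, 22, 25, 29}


A ⊂ B requires: A ⊆ B AND A ≠ B.
A ⊆ B? Yes
A = B? No
A ⊂ B: Yes (A is a proper subset of B)

Yes, A ⊂ B


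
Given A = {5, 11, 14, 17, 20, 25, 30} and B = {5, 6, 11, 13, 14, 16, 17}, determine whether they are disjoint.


Disjoint means A ∩ B = ∅.
A ∩ B = {5, 11, 14, 17}
A ∩ B ≠ ∅, so A and B are NOT disjoint.

No, A and B are not disjoint (A ∩ B = {5, 11, 14, 17})


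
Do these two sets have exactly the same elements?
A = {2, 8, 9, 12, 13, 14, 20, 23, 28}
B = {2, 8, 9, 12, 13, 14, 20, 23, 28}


Two sets are equal iff they have exactly the same elements.
A = {2, 8, 9, 12, 13, 14, 20, 23, 28}
B = {2, 8, 9, 12, 13, 14, 20, 23, 28}
Same elements → A = B

Yes, A = B


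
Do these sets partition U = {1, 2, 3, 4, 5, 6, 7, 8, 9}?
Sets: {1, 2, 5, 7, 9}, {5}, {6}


A partition requires: (1) non-empty parts, (2) pairwise disjoint, (3) union = U
Parts: {1, 2, 5, 7, 9}, {5}, {6}
Union of parts: {1, 2, 5, 6, 7, 9}
U = {1, 2, 3, 4, 5, 6, 7, 8, 9}
All non-empty? True
Pairwise disjoint? False
Covers U? False

No, not a valid partition


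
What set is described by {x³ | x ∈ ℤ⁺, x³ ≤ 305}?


Checking each candidate:
Condition: positive perfect cubes ≤ 305
Result = {1, 8, 27, 64, 125, 216}

{1, 8, 27, 64, 125, 216}


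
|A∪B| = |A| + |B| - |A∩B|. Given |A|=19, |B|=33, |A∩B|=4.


|A ∪ B| = |A| + |B| - |A ∩ B|
= 19 + 33 - 4
= 48

|A ∪ B| = 48


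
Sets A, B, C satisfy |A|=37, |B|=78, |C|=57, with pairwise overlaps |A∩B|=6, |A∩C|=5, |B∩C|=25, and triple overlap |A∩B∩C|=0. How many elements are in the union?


|A∪B∪C| = |A|+|B|+|C| - |A∩B|-|A∩C|-|B∩C| + |A∩B∩C|
= 37+78+57 - 6-5-25 + 0
= 172 - 36 + 0
= 136

|A ∪ B ∪ C| = 136


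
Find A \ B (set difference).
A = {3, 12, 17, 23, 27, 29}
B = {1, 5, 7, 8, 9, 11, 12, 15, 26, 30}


A \ B = elements in A but not in B
A = {3, 12, 17, 23, 27, 29}
B = {1, 5, 7, 8, 9, 11, 12, 15, 26, 30}
Remove from A any elements in B
A \ B = {3, 17, 23, 27, 29}

A \ B = {3, 17, 23, 27, 29}


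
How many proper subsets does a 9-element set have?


Total subsets = 2^n = 2^9 = 512
Proper subsets exclude the set itself: 2^n - 1
= 512 - 1
= 511

Number of proper subsets = 511


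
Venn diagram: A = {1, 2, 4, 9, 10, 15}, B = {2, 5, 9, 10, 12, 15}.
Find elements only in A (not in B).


A = {1, 2, 4, 9, 10, 15}
B = {2, 5, 9, 10, 12, 15}
Region: only in A (not in B)
Elements: {1, 4}

Elements only in A (not in B): {1, 4}


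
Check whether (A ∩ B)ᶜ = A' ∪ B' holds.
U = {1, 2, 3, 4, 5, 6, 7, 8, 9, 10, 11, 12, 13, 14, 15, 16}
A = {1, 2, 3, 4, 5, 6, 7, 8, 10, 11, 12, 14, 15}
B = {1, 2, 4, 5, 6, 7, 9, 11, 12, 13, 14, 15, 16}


LHS: A ∩ B = {1, 2, 4, 5, 6, 7, 11, 12, 14, 15}
(A ∩ B)' = U \ (A ∩ B) = {3, 8, 9, 10, 13, 16}
A' = {9, 13, 16}, B' = {3, 8, 10}
Claimed RHS: A' ∪ B' = {3, 8, 9, 10, 13, 16}
Identity is VALID: LHS = RHS = {3, 8, 9, 10, 13, 16} ✓

Identity is valid. (A ∩ B)' = A' ∪ B' = {3, 8, 9, 10, 13, 16}


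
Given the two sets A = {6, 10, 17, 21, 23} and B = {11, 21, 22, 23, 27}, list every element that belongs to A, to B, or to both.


A ∪ B = all elements in A or B (or both)
A = {6, 10, 17, 21, 23}
B = {11, 21, 22, 23, 27}
A ∪ B = {6, 10, 11, 17, 21, 22, 23, 27}

A ∪ B = {6, 10, 11, 17, 21, 22, 23, 27}


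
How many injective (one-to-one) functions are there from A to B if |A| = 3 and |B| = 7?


An injection sends each of |A| = 3 inputs to a distinct output in B.
# injections = |B|·(|B|-1)·…·(|B|-|A|+1) = 7! / (7 - 3)!
= 7 × 6 × 5
= 210

Number of injections = 210


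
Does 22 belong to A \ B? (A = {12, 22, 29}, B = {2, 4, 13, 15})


A = {12, 22, 29}, B = {2, 4, 13, 15}
A \ B = elements in A but not in B
A \ B = {12, 22, 29}
Checking if 22 ∈ A \ B
22 is in A \ B → True

22 ∈ A \ B


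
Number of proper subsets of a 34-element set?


Total subsets = 2^n = 2^34 = 17179869184
Proper subsets exclude the set itself: 2^n - 1
= 17179869184 - 1
= 17179869183

Number of proper subsets = 17179869183


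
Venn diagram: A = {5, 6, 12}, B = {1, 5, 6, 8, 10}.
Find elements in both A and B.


A = {5, 6, 12}
B = {1, 5, 6, 8, 10}
Region: in both A and B
Elements: {5, 6}

Elements in both A and B: {5, 6}


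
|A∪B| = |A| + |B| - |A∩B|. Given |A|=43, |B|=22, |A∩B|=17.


|A ∪ B| = |A| + |B| - |A ∩ B|
= 43 + 22 - 17
= 48

|A ∪ B| = 48


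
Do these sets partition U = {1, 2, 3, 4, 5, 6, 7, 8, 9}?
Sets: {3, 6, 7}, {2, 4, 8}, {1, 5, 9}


A partition requires: (1) non-empty parts, (2) pairwise disjoint, (3) union = U
Parts: {3, 6, 7}, {2, 4, 8}, {1, 5, 9}
Union of parts: {1, 2, 3, 4, 5, 6, 7, 8, 9}
U = {1, 2, 3, 4, 5, 6, 7, 8, 9}
All non-empty? True
Pairwise disjoint? True
Covers U? True

Yes, valid partition


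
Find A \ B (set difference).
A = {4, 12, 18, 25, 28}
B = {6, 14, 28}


A \ B = elements in A but not in B
A = {4, 12, 18, 25, 28}
B = {6, 14, 28}
Remove from A any elements in B
A \ B = {4, 12, 18, 25}

A \ B = {4, 12, 18, 25}


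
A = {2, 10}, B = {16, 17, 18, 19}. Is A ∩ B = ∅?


Disjoint means A ∩ B = ∅.
A ∩ B = ∅
A ∩ B = ∅, so A and B are disjoint.

Yes, A and B are disjoint


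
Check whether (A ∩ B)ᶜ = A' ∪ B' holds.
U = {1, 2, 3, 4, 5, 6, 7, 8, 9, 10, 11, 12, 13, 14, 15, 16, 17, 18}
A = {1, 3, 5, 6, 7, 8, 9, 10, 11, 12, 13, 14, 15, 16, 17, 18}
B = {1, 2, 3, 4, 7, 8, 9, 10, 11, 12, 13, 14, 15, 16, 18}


LHS: A ∩ B = {1, 3, 7, 8, 9, 10, 11, 12, 13, 14, 15, 16, 18}
(A ∩ B)' = U \ (A ∩ B) = {2, 4, 5, 6, 17}
A' = {2, 4}, B' = {5, 6, 17}
Claimed RHS: A' ∪ B' = {2, 4, 5, 6, 17}
Identity is VALID: LHS = RHS = {2, 4, 5, 6, 17} ✓

Identity is valid. (A ∩ B)' = A' ∪ B' = {2, 4, 5, 6, 17}


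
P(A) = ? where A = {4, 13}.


|A| = 2, so |P(A)| = 2^2 = 4
Enumerate subsets by cardinality (0 to 2):
∅, {4}, {13}, {4, 13}

P(A) has 4 subsets: ∅, {4}, {13}, {4, 13}


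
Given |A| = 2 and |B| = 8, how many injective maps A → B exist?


An injection sends each of |A| = 2 inputs to a distinct output in B.
# injections = |B|·(|B|-1)·…·(|B|-|A|+1) = 8! / (8 - 2)!
= 8 × 7
= 56

Number of injections = 56


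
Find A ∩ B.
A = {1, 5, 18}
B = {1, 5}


A ∩ B = elements in both A and B
A = {1, 5, 18}
B = {1, 5}
A ∩ B = {1, 5}

A ∩ B = {1, 5}


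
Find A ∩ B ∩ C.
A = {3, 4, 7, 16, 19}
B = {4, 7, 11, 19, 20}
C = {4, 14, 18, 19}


A ∩ B = {4, 7, 19}
(A ∩ B) ∩ C = {4, 19}

A ∩ B ∩ C = {4, 19}


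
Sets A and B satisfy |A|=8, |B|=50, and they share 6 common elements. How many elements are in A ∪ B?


|A ∪ B| = |A| + |B| - |A ∩ B|
= 8 + 50 - 6
= 52

|A ∪ B| = 52


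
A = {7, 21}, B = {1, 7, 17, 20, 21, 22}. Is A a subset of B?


A ⊆ B means every element of A is in B.
All elements of A are in B.
So A ⊆ B.

Yes, A ⊆ B


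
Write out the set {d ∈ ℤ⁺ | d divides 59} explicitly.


Checking each candidate:
Condition: positive divisors of 59
Result = {1, 59}

{1, 59}


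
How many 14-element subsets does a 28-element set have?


C(n,k) = n! / (k!(n-k)!)
C(28,14) = 28! / (14!14!)
= 40116600

C(28,14) = 40116600


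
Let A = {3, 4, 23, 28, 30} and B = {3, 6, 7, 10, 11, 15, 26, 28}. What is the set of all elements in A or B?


A ∪ B = all elements in A or B (or both)
A = {3, 4, 23, 28, 30}
B = {3, 6, 7, 10, 11, 15, 26, 28}
A ∪ B = {3, 4, 6, 7, 10, 11, 15, 23, 26, 28, 30}

A ∪ B = {3, 4, 6, 7, 10, 11, 15, 23, 26, 28, 30}


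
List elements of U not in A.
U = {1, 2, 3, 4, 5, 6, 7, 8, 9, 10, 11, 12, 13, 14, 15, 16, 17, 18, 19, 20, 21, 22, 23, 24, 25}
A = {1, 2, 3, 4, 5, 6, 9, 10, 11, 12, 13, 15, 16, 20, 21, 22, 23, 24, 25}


Aᶜ = U \ A = elements in U but not in A
U = {1, 2, 3, 4, 5, 6, 7, 8, 9, 10, 11, 12, 13, 14, 15, 16, 17, 18, 19, 20, 21, 22, 23, 24, 25}
A = {1, 2, 3, 4, 5, 6, 9, 10, 11, 12, 13, 15, 16, 20, 21, 22, 23, 24, 25}
Aᶜ = {7, 8, 14, 17, 18, 19}

Aᶜ = {7, 8, 14, 17, 18, 19}


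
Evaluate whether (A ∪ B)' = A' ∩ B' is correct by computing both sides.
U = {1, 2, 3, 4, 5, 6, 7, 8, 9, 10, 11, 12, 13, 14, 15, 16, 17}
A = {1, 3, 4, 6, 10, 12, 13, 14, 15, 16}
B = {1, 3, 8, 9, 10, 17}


LHS: A ∪ B = {1, 3, 4, 6, 8, 9, 10, 12, 13, 14, 15, 16, 17}
(A ∪ B)' = U \ (A ∪ B) = {2, 5, 7, 11}
A' = {2, 5, 7, 8, 9, 11, 17}, B' = {2, 4, 5, 6, 7, 11, 12, 13, 14, 15, 16}
Claimed RHS: A' ∩ B' = {2, 5, 7, 11}
Identity is VALID: LHS = RHS = {2, 5, 7, 11} ✓

Identity is valid. (A ∪ B)' = A' ∩ B' = {2, 5, 7, 11}


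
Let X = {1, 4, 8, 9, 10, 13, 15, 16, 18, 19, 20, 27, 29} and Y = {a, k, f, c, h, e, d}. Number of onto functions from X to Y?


n = |X| = 13, k = |Y| = 7. Surjections via inclusion-exclusion:
S(n,k) = Σ(-1)^i × C(k,i) × (k-i)^n, i=0 to k
i=0: (-1)^0×C(7,0)×7^13 = 96889010407
i=1: (-1)^1×C(7,1)×6^13 = -91424858112
i=2: (-1)^2×C(7,2)×5^13 = 25634765625
i=3: (-1)^3×C(7,3)×4^13 = -2348810240
i=4: (-1)^4×C(7,4)×3^13 = 55801305
i=5: (-1)^5×C(7,5)×2^13 = -172032
i=6: (-1)^6×C(7,6)×1^13 = 7
i=7: (-1)^7×C(7,7)×0^13 = 0
Total = 28805736960

Number of surjections = 28805736960


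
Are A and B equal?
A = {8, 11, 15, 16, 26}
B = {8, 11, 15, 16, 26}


Two sets are equal iff they have exactly the same elements.
A = {8, 11, 15, 16, 26}
B = {8, 11, 15, 16, 26}
Same elements → A = B

Yes, A = B


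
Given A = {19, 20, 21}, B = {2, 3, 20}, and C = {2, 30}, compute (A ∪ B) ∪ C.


A ∪ B = {2, 3, 19, 20, 21}
(A ∪ B) ∪ C = {2, 3, 19, 20, 21, 30}

A ∪ B ∪ C = {2, 3, 19, 20, 21, 30}


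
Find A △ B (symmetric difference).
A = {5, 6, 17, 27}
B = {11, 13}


A △ B = (A \ B) ∪ (B \ A) = elements in exactly one of A or B
A \ B = {5, 6, 17, 27}
B \ A = {11, 13}
A △ B = {5, 6, 11, 13, 17, 27}

A △ B = {5, 6, 11, 13, 17, 27}


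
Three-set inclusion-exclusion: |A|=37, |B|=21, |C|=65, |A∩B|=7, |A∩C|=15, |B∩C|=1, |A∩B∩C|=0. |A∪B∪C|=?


|A∪B∪C| = |A|+|B|+|C| - |A∩B|-|A∩C|-|B∩C| + |A∩B∩C|
= 37+21+65 - 7-15-1 + 0
= 123 - 23 + 0
= 100

|A ∪ B ∪ C| = 100


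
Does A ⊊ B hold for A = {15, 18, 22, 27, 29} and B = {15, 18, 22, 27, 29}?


A ⊂ B requires: A ⊆ B AND A ≠ B.
A ⊆ B? Yes
A = B? Yes
A = B, so A is not a PROPER subset.

No, A is not a proper subset of B


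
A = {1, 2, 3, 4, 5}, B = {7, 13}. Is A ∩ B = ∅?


Disjoint means A ∩ B = ∅.
A ∩ B = ∅
A ∩ B = ∅, so A and B are disjoint.

Yes, A and B are disjoint


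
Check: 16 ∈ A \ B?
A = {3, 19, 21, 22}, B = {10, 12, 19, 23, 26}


A = {3, 19, 21, 22}, B = {10, 12, 19, 23, 26}
A \ B = elements in A but not in B
A \ B = {3, 21, 22}
Checking if 16 ∈ A \ B
16 is not in A \ B → False

16 ∉ A \ B


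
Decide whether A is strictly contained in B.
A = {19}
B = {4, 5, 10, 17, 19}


A ⊂ B requires: A ⊆ B AND A ≠ B.
A ⊆ B? Yes
A = B? No
A ⊂ B: Yes (A is a proper subset of B)

Yes, A ⊂ B


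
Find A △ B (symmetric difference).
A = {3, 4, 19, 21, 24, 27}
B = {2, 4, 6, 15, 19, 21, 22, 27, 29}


A △ B = (A \ B) ∪ (B \ A) = elements in exactly one of A or B
A \ B = {3, 24}
B \ A = {2, 6, 15, 22, 29}
A △ B = {2, 3, 6, 15, 22, 24, 29}

A △ B = {2, 3, 6, 15, 22, 24, 29}


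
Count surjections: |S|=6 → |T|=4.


n = |S| = 6, k = |T| = 4. Surjections via inclusion-exclusion:
S(n,k) = Σ(-1)^i × C(k,i) × (k-i)^n, i=0 to k
i=0: (-1)^0×C(4,0)×4^6 = 4096
i=1: (-1)^1×C(4,1)×3^6 = -2916
i=2: (-1)^2×C(4,2)×2^6 = 384
i=3: (-1)^3×C(4,3)×1^6 = -4
i=4: (-1)^4×C(4,4)×0^6 = 0
Total = 1560

Number of surjections = 1560


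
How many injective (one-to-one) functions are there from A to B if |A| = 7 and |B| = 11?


An injection sends each of |A| = 7 inputs to a distinct output in B.
# injections = |B|·(|B|-1)·…·(|B|-|A|+1) = 11! / (11 - 7)!
= 11 × 10 × 9 × 8 × 7 × 6 × 5
= 1663200

Number of injections = 1663200


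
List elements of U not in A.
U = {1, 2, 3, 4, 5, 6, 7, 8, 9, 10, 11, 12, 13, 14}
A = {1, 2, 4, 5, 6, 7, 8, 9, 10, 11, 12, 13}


Aᶜ = U \ A = elements in U but not in A
U = {1, 2, 3, 4, 5, 6, 7, 8, 9, 10, 11, 12, 13, 14}
A = {1, 2, 4, 5, 6, 7, 8, 9, 10, 11, 12, 13}
Aᶜ = {3, 14}

Aᶜ = {3, 14}


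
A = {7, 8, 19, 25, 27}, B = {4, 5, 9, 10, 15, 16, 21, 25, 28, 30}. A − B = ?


A \ B = elements in A but not in B
A = {7, 8, 19, 25, 27}
B = {4, 5, 9, 10, 15, 16, 21, 25, 28, 30}
Remove from A any elements in B
A \ B = {7, 8, 19, 27}

A \ B = {7, 8, 19, 27}


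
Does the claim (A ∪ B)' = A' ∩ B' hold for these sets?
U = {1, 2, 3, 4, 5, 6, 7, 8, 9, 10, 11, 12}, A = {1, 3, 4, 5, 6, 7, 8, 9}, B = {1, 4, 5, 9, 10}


LHS: A ∪ B = {1, 3, 4, 5, 6, 7, 8, 9, 10}
(A ∪ B)' = U \ (A ∪ B) = {2, 11, 12}
A' = {2, 10, 11, 12}, B' = {2, 3, 6, 7, 8, 11, 12}
Claimed RHS: A' ∩ B' = {2, 11, 12}
Identity is VALID: LHS = RHS = {2, 11, 12} ✓

Identity is valid. (A ∪ B)' = A' ∩ B' = {2, 11, 12}


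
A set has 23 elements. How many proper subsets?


Total subsets = 2^n = 2^23 = 8388608
Proper subsets exclude the set itself: 2^n - 1
= 8388608 - 1
= 8388607

Number of proper subsets = 8388607


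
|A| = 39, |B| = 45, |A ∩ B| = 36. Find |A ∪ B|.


|A ∪ B| = |A| + |B| - |A ∩ B|
= 39 + 45 - 36
= 48

|A ∪ B| = 48


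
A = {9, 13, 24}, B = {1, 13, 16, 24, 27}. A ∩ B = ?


A ∩ B = elements in both A and B
A = {9, 13, 24}
B = {1, 13, 16, 24, 27}
A ∩ B = {13, 24}

A ∩ B = {13, 24}


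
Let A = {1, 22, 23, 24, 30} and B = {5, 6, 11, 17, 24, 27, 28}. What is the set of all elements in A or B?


A ∪ B = all elements in A or B (or both)
A = {1, 22, 23, 24, 30}
B = {5, 6, 11, 17, 24, 27, 28}
A ∪ B = {1, 5, 6, 11, 17, 22, 23, 24, 27, 28, 30}

A ∪ B = {1, 5, 6, 11, 17, 22, 23, 24, 27, 28, 30}


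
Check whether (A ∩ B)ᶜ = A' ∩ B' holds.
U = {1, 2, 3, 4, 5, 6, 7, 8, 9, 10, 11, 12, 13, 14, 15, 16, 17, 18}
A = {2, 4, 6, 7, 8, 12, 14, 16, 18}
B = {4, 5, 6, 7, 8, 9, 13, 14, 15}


LHS: A ∩ B = {4, 6, 7, 8, 14}
(A ∩ B)' = U \ (A ∩ B) = {1, 2, 3, 5, 9, 10, 11, 12, 13, 15, 16, 17, 18}
A' = {1, 3, 5, 9, 10, 11, 13, 15, 17}, B' = {1, 2, 3, 10, 11, 12, 16, 17, 18}
Claimed RHS: A' ∩ B' = {1, 3, 10, 11, 17}
Identity is INVALID: LHS = {1, 2, 3, 5, 9, 10, 11, 12, 13, 15, 16, 17, 18} but the RHS claimed here equals {1, 3, 10, 11, 17}. The correct form is (A ∩ B)' = A' ∪ B'.

Identity is invalid: (A ∩ B)' = {1, 2, 3, 5, 9, 10, 11, 12, 13, 15, 16, 17, 18} but A' ∩ B' = {1, 3, 10, 11, 17}. The correct De Morgan law is (A ∩ B)' = A' ∪ B'.


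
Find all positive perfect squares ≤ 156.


Checking each candidate:
Condition: positive perfect squares ≤ 156
Result = {1, 4, 9, 16, 25, 36, 49, 64, 81, 100, 121, 144}

{1, 4, 9, 16, 25, 36, 49, 64, 81, 100, 121, 144}


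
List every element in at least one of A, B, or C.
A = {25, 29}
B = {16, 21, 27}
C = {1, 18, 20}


A ∪ B = {16, 21, 25, 27, 29}
(A ∪ B) ∪ C = {1, 16, 18, 20, 21, 25, 27, 29}

A ∪ B ∪ C = {1, 16, 18, 20, 21, 25, 27, 29}


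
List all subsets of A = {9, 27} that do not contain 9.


A subset of A that omits 9 is a subset of A \ {9}, so there are 2^(n-1) = 2^1 = 2 of them.
Subsets excluding 9: ∅, {27}

Subsets excluding 9 (2 total): ∅, {27}


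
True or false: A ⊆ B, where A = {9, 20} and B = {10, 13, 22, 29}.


A ⊆ B means every element of A is in B.
Elements in A not in B: {9, 20}
So A ⊄ B.

No, A ⊄ B


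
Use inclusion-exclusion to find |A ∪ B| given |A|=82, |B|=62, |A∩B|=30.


|A ∪ B| = |A| + |B| - |A ∩ B|
= 82 + 62 - 30
= 114

|A ∪ B| = 114


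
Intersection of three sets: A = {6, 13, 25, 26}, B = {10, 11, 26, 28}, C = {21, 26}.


A ∩ B = {26}
(A ∩ B) ∩ C = {26}

A ∩ B ∩ C = {26}


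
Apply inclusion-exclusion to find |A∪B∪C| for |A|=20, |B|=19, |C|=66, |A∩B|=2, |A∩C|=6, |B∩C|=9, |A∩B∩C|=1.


|A∪B∪C| = |A|+|B|+|C| - |A∩B|-|A∩C|-|B∩C| + |A∩B∩C|
= 20+19+66 - 2-6-9 + 1
= 105 - 17 + 1
= 89

|A ∪ B ∪ C| = 89


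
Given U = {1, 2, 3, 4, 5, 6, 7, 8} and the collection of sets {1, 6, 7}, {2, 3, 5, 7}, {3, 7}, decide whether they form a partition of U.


A partition requires: (1) non-empty parts, (2) pairwise disjoint, (3) union = U
Parts: {1, 6, 7}, {2, 3, 5, 7}, {3, 7}
Union of parts: {1, 2, 3, 5, 6, 7}
U = {1, 2, 3, 4, 5, 6, 7, 8}
All non-empty? True
Pairwise disjoint? False
Covers U? False

No, not a valid partition


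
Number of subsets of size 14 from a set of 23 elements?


C(n,k) = n! / (k!(n-k)!)
C(23,14) = 23! / (14!9!)
= 817190

C(23,14) = 817190


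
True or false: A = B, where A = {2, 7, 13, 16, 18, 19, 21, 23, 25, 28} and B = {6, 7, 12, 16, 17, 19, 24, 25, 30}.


Two sets are equal iff they have exactly the same elements.
A = {2, 7, 13, 16, 18, 19, 21, 23, 25, 28}
B = {6, 7, 12, 16, 17, 19, 24, 25, 30}
Differences: {2, 6, 12, 13, 17, 18, 21, 23, 24, 28, 30}
A ≠ B

No, A ≠ B


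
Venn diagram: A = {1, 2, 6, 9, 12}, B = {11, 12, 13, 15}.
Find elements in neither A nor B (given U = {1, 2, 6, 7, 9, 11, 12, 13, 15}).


A = {1, 2, 6, 9, 12}
B = {11, 12, 13, 15}
Region: in neither A nor B (given U = {1, 2, 6, 7, 9, 11, 12, 13, 15})
Elements: {7}

Elements in neither A nor B (given U = {1, 2, 6, 7, 9, 11, 12, 13, 15}): {7}


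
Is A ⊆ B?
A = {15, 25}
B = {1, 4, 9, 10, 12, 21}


A ⊆ B means every element of A is in B.
Elements in A not in B: {15, 25}
So A ⊄ B.

No, A ⊄ B


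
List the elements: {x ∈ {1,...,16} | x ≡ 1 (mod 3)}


Checking each candidate:
Condition: x in {1,...,16} with x ≡ 1 (mod 3)
Result = {1, 4, 7, 10, 13, 16}

{1, 4, 7, 10, 13, 16}


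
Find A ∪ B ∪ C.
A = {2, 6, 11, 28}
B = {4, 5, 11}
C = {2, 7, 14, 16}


A ∪ B = {2, 4, 5, 6, 11, 28}
(A ∪ B) ∪ C = {2, 4, 5, 6, 7, 11, 14, 16, 28}

A ∪ B ∪ C = {2, 4, 5, 6, 7, 11, 14, 16, 28}


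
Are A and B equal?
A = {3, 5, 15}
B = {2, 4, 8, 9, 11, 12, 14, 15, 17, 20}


Two sets are equal iff they have exactly the same elements.
A = {3, 5, 15}
B = {2, 4, 8, 9, 11, 12, 14, 15, 17, 20}
Differences: {2, 3, 4, 5, 8, 9, 11, 12, 14, 17, 20}
A ≠ B

No, A ≠ B


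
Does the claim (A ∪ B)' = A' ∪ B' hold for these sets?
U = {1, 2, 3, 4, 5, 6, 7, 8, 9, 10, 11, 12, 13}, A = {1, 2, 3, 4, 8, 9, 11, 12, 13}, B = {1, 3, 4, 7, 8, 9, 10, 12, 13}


LHS: A ∪ B = {1, 2, 3, 4, 7, 8, 9, 10, 11, 12, 13}
(A ∪ B)' = U \ (A ∪ B) = {5, 6}
A' = {5, 6, 7, 10}, B' = {2, 5, 6, 11}
Claimed RHS: A' ∪ B' = {2, 5, 6, 7, 10, 11}
Identity is INVALID: LHS = {5, 6} but the RHS claimed here equals {2, 5, 6, 7, 10, 11}. The correct form is (A ∪ B)' = A' ∩ B'.

Identity is invalid: (A ∪ B)' = {5, 6} but A' ∪ B' = {2, 5, 6, 7, 10, 11}. The correct De Morgan law is (A ∪ B)' = A' ∩ B'.


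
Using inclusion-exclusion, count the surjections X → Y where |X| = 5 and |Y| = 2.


n = |X| = 5, k = |Y| = 2. Surjections via inclusion-exclusion:
S(n,k) = Σ(-1)^i × C(k,i) × (k-i)^n, i=0 to k
i=0: (-1)^0×C(2,0)×2^5 = 32
i=1: (-1)^1×C(2,1)×1^5 = -2
i=2: (-1)^2×C(2,2)×0^5 = 0
Total = 30

Number of surjections = 30


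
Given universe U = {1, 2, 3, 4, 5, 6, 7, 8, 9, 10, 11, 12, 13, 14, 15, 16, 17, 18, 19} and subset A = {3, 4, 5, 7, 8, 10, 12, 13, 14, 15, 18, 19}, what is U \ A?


Aᶜ = U \ A = elements in U but not in A
U = {1, 2, 3, 4, 5, 6, 7, 8, 9, 10, 11, 12, 13, 14, 15, 16, 17, 18, 19}
A = {3, 4, 5, 7, 8, 10, 12, 13, 14, 15, 18, 19}
Aᶜ = {1, 2, 6, 9, 11, 16, 17}

Aᶜ = {1, 2, 6, 9, 11, 16, 17}


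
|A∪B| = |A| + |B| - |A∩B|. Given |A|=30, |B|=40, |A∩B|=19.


|A ∪ B| = |A| + |B| - |A ∩ B|
= 30 + 40 - 19
= 51

|A ∪ B| = 51


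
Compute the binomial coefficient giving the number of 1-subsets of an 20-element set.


C(n,k) = n! / (k!(n-k)!)
C(20,1) = 20! / (1!19!)
= 20

C(20,1) = 20


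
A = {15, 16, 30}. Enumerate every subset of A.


|A| = 3, so |P(A)| = 2^3 = 8
Enumerate subsets by cardinality (0 to 3):
∅, {15}, {16}, {30}, {15, 16}, {15, 30}, {16, 30}, {15, 16, 30}

P(A) has 8 subsets: ∅, {15}, {16}, {30}, {15, 16}, {15, 30}, {16, 30}, {15, 16, 30}


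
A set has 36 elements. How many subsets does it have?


Number of subsets = 2^n
= 2^36
= 68719476736

|P(A)| = 68719476736


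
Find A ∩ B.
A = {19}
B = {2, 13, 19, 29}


A ∩ B = elements in both A and B
A = {19}
B = {2, 13, 19, 29}
A ∩ B = {19}

A ∩ B = {19}


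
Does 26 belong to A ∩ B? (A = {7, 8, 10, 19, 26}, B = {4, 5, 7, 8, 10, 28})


A = {7, 8, 10, 19, 26}, B = {4, 5, 7, 8, 10, 28}
A ∩ B = elements in both A and B
A ∩ B = {7, 8, 10}
Checking if 26 ∈ A ∩ B
26 is not in A ∩ B → False

26 ∉ A ∩ B


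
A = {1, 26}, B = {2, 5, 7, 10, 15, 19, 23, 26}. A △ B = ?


A △ B = (A \ B) ∪ (B \ A) = elements in exactly one of A or B
A \ B = {1}
B \ A = {2, 5, 7, 10, 15, 19, 23}
A △ B = {1, 2, 5, 7, 10, 15, 19, 23}

A △ B = {1, 2, 5, 7, 10, 15, 19, 23}


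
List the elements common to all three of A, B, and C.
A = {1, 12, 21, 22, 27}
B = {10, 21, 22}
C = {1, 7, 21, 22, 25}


A ∩ B = {21, 22}
(A ∩ B) ∩ C = {21, 22}

A ∩ B ∩ C = {21, 22}


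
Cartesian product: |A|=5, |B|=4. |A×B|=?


|A × B| = |A| × |B|
= 5 × 4
= 20

|A × B| = 20


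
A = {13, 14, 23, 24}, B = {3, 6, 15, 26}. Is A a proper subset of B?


A ⊂ B requires: A ⊆ B AND A ≠ B.
A ⊆ B? No
A ⊄ B, so A is not a proper subset.

No, A is not a proper subset of B


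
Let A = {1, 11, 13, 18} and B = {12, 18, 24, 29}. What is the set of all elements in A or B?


A ∪ B = all elements in A or B (or both)
A = {1, 11, 13, 18}
B = {12, 18, 24, 29}
A ∪ B = {1, 11, 12, 13, 18, 24, 29}

A ∪ B = {1, 11, 12, 13, 18, 24, 29}


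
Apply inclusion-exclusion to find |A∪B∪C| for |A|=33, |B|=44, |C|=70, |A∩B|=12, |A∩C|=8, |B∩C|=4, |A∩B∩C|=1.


|A∪B∪C| = |A|+|B|+|C| - |A∩B|-|A∩C|-|B∩C| + |A∩B∩C|
= 33+44+70 - 12-8-4 + 1
= 147 - 24 + 1
= 124

|A ∪ B ∪ C| = 124


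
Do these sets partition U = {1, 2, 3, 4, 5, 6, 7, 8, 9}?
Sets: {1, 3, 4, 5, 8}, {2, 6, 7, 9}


A partition requires: (1) non-empty parts, (2) pairwise disjoint, (3) union = U
Parts: {1, 3, 4, 5, 8}, {2, 6, 7, 9}
Union of parts: {1, 2, 3, 4, 5, 6, 7, 8, 9}
U = {1, 2, 3, 4, 5, 6, 7, 8, 9}
All non-empty? True
Pairwise disjoint? True
Covers U? True

Yes, valid partition


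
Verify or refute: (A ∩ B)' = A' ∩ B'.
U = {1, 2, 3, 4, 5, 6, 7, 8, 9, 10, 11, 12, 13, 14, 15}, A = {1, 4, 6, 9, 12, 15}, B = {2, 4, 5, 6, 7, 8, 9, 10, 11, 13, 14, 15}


LHS: A ∩ B = {4, 6, 9, 15}
(A ∩ B)' = U \ (A ∩ B) = {1, 2, 3, 5, 7, 8, 10, 11, 12, 13, 14}
A' = {2, 3, 5, 7, 8, 10, 11, 13, 14}, B' = {1, 3, 12}
Claimed RHS: A' ∩ B' = {3}
Identity is INVALID: LHS = {1, 2, 3, 5, 7, 8, 10, 11, 12, 13, 14} but the RHS claimed here equals {3}. The correct form is (A ∩ B)' = A' ∪ B'.

Identity is invalid: (A ∩ B)' = {1, 2, 3, 5, 7, 8, 10, 11, 12, 13, 14} but A' ∩ B' = {3}. The correct De Morgan law is (A ∩ B)' = A' ∪ B'.


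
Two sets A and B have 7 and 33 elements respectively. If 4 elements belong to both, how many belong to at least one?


|A ∪ B| = |A| + |B| - |A ∩ B|
= 7 + 33 - 4
= 36

|A ∪ B| = 36


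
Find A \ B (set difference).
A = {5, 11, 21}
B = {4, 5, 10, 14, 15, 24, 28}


A \ B = elements in A but not in B
A = {5, 11, 21}
B = {4, 5, 10, 14, 15, 24, 28}
Remove from A any elements in B
A \ B = {11, 21}

A \ B = {11, 21}


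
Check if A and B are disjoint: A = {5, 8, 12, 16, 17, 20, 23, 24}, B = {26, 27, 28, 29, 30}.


Disjoint means A ∩ B = ∅.
A ∩ B = ∅
A ∩ B = ∅, so A and B are disjoint.

Yes, A and B are disjoint


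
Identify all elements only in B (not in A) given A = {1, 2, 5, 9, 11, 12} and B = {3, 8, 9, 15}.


A = {1, 2, 5, 9, 11, 12}
B = {3, 8, 9, 15}
Region: only in B (not in A)
Elements: {3, 8, 15}

Elements only in B (not in A): {3, 8, 15}


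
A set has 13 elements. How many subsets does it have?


Number of subsets = 2^n
= 2^13
= 8192

|P(A)| = 8192


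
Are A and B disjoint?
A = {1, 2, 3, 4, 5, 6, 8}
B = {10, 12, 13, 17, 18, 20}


Disjoint means A ∩ B = ∅.
A ∩ B = ∅
A ∩ B = ∅, so A and B are disjoint.

Yes, A and B are disjoint


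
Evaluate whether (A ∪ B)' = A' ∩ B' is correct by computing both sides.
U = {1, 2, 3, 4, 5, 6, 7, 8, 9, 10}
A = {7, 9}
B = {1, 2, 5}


LHS: A ∪ B = {1, 2, 5, 7, 9}
(A ∪ B)' = U \ (A ∪ B) = {3, 4, 6, 8, 10}
A' = {1, 2, 3, 4, 5, 6, 8, 10}, B' = {3, 4, 6, 7, 8, 9, 10}
Claimed RHS: A' ∩ B' = {3, 4, 6, 8, 10}
Identity is VALID: LHS = RHS = {3, 4, 6, 8, 10} ✓

Identity is valid. (A ∪ B)' = A' ∩ B' = {3, 4, 6, 8, 10}


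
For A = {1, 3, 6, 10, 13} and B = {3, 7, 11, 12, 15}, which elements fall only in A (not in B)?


A = {1, 3, 6, 10, 13}
B = {3, 7, 11, 12, 15}
Region: only in A (not in B)
Elements: {1, 6, 10, 13}

Elements only in A (not in B): {1, 6, 10, 13}


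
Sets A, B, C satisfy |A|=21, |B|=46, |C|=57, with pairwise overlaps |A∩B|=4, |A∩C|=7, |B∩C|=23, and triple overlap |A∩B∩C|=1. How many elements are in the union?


|A∪B∪C| = |A|+|B|+|C| - |A∩B|-|A∩C|-|B∩C| + |A∩B∩C|
= 21+46+57 - 4-7-23 + 1
= 124 - 34 + 1
= 91

|A ∪ B ∪ C| = 91


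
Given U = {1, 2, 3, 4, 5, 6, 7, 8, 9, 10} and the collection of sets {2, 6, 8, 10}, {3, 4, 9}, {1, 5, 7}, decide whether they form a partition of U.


A partition requires: (1) non-empty parts, (2) pairwise disjoint, (3) union = U
Parts: {2, 6, 8, 10}, {3, 4, 9}, {1, 5, 7}
Union of parts: {1, 2, 3, 4, 5, 6, 7, 8, 9, 10}
U = {1, 2, 3, 4, 5, 6, 7, 8, 9, 10}
All non-empty? True
Pairwise disjoint? True
Covers U? True

Yes, valid partition


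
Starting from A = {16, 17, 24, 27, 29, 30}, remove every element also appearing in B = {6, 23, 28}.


A \ B = elements in A but not in B
A = {16, 17, 24, 27, 29, 30}
B = {6, 23, 28}
Remove from A any elements in B
A \ B = {16, 17, 24, 27, 29, 30}

A \ B = {16, 17, 24, 27, 29, 30}


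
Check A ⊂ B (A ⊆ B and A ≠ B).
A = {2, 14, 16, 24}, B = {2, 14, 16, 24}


A ⊂ B requires: A ⊆ B AND A ≠ B.
A ⊆ B? Yes
A = B? Yes
A = B, so A is not a PROPER subset.

No, A is not a proper subset of B


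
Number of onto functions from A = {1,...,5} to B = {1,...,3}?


n = |A| = 5, k = |B| = 3. Surjections via inclusion-exclusion:
S(n,k) = Σ(-1)^i × C(k,i) × (k-i)^n, i=0 to k
i=0: (-1)^0×C(3,0)×3^5 = 243
i=1: (-1)^1×C(3,1)×2^5 = -96
i=2: (-1)^2×C(3,2)×1^5 = 3
i=3: (-1)^3×C(3,3)×0^5 = 0
Total = 150

Number of surjections = 150


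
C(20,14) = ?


C(n,k) = n! / (k!(n-k)!)
C(20,14) = 20! / (14!6!)
= 38760

C(20,14) = 38760


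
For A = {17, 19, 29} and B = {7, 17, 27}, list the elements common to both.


A ∩ B = elements in both A and B
A = {17, 19, 29}
B = {7, 17, 27}
A ∩ B = {17}

A ∩ B = {17}


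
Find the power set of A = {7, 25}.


|A| = 2, so |P(A)| = 2^2 = 4
Enumerate subsets by cardinality (0 to 2):
∅, {7}, {25}, {7, 25}

P(A) has 4 subsets: ∅, {7}, {25}, {7, 25}


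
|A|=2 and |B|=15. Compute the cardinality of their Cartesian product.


|A × B| = |A| × |B|
= 2 × 15
= 30

|A × B| = 30


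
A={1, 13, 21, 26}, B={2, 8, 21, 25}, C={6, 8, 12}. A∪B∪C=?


A ∪ B = {1, 2, 8, 13, 21, 25, 26}
(A ∪ B) ∪ C = {1, 2, 6, 8, 12, 13, 21, 25, 26}

A ∪ B ∪ C = {1, 2, 6, 8, 12, 13, 21, 25, 26}


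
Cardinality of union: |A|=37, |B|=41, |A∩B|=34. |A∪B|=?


|A ∪ B| = |A| + |B| - |A ∩ B|
= 37 + 41 - 34
= 44

|A ∪ B| = 44


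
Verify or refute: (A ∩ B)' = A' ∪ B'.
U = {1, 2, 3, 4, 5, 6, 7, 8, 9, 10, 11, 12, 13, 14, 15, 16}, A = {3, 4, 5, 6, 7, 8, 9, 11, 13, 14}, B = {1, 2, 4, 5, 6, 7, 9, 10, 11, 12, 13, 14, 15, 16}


LHS: A ∩ B = {4, 5, 6, 7, 9, 11, 13, 14}
(A ∩ B)' = U \ (A ∩ B) = {1, 2, 3, 8, 10, 12, 15, 16}
A' = {1, 2, 10, 12, 15, 16}, B' = {3, 8}
Claimed RHS: A' ∪ B' = {1, 2, 3, 8, 10, 12, 15, 16}
Identity is VALID: LHS = RHS = {1, 2, 3, 8, 10, 12, 15, 16} ✓

Identity is valid. (A ∩ B)' = A' ∪ B' = {1, 2, 3, 8, 10, 12, 15, 16}


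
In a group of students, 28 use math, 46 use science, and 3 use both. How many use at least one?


|A ∪ B| = |A| + |B| - |A ∩ B|
= 28 + 46 - 3
= 71

|A ∪ B| = 71


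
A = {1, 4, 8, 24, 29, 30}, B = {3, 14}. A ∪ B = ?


A ∪ B = all elements in A or B (or both)
A = {1, 4, 8, 24, 29, 30}
B = {3, 14}
A ∪ B = {1, 3, 4, 8, 14, 24, 29, 30}

A ∪ B = {1, 3, 4, 8, 14, 24, 29, 30}


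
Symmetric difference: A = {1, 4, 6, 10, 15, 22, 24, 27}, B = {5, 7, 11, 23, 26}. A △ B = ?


A △ B = (A \ B) ∪ (B \ A) = elements in exactly one of A or B
A \ B = {1, 4, 6, 10, 15, 22, 24, 27}
B \ A = {5, 7, 11, 23, 26}
A △ B = {1, 4, 5, 6, 7, 10, 11, 15, 22, 23, 24, 26, 27}

A △ B = {1, 4, 5, 6, 7, 10, 11, 15, 22, 23, 24, 26, 27}


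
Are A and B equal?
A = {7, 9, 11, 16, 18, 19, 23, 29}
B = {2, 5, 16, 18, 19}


Two sets are equal iff they have exactly the same elements.
A = {7, 9, 11, 16, 18, 19, 23, 29}
B = {2, 5, 16, 18, 19}
Differences: {2, 5, 7, 9, 11, 23, 29}
A ≠ B

No, A ≠ B


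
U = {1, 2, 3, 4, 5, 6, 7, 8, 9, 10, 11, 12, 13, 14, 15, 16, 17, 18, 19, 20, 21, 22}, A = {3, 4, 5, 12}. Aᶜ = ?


Aᶜ = U \ A = elements in U but not in A
U = {1, 2, 3, 4, 5, 6, 7, 8, 9, 10, 11, 12, 13, 14, 15, 16, 17, 18, 19, 20, 21, 22}
A = {3, 4, 5, 12}
Aᶜ = {1, 2, 6, 7, 8, 9, 10, 11, 13, 14, 15, 16, 17, 18, 19, 20, 21, 22}

Aᶜ = {1, 2, 6, 7, 8, 9, 10, 11, 13, 14, 15, 16, 17, 18, 19, 20, 21, 22}


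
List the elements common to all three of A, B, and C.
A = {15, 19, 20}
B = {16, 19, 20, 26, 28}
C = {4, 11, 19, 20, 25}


A ∩ B = {19, 20}
(A ∩ B) ∩ C = {19, 20}

A ∩ B ∩ C = {19, 20}


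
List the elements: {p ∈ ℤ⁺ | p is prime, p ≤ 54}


Checking each candidate:
Condition: primes ≤ 54
Result = {2, 3, 5, 7, 11, 13, 17, 19, 23, 29, 31, 37, 41, 43, 47, 53}

{2, 3, 5, 7, 11, 13, 17, 19, 23, 29, 31, 37, 41, 43, 47, 53}


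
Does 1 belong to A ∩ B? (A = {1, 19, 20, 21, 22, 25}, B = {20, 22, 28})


A = {1, 19, 20, 21, 22, 25}, B = {20, 22, 28}
A ∩ B = elements in both A and B
A ∩ B = {20, 22}
Checking if 1 ∈ A ∩ B
1 is not in A ∩ B → False

1 ∉ A ∩ B


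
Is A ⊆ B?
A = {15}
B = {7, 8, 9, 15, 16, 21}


A ⊆ B means every element of A is in B.
All elements of A are in B.
So A ⊆ B.

Yes, A ⊆ B


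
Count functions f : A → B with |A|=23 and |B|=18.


Each of |A| = 23 inputs maps to any of |B| = 18 outputs.
# functions = |B|^|A| = 18^23
= 74347713614021927913318776832

Number of functions = 74347713614021927913318776832


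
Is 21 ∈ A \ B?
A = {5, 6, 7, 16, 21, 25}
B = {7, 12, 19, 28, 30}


A = {5, 6, 7, 16, 21, 25}, B = {7, 12, 19, 28, 30}
A \ B = elements in A but not in B
A \ B = {5, 6, 16, 21, 25}
Checking if 21 ∈ A \ B
21 is in A \ B → True

21 ∈ A \ B


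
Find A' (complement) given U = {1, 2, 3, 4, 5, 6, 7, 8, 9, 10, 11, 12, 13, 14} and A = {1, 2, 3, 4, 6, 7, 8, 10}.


Aᶜ = U \ A = elements in U but not in A
U = {1, 2, 3, 4, 5, 6, 7, 8, 9, 10, 11, 12, 13, 14}
A = {1, 2, 3, 4, 6, 7, 8, 10}
Aᶜ = {5, 9, 11, 12, 13, 14}

Aᶜ = {5, 9, 11, 12, 13, 14}


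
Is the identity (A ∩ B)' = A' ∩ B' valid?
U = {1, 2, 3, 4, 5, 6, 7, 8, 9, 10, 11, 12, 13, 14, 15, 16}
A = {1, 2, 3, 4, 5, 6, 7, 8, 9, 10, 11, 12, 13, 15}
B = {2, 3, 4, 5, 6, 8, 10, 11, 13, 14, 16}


LHS: A ∩ B = {2, 3, 4, 5, 6, 8, 10, 11, 13}
(A ∩ B)' = U \ (A ∩ B) = {1, 7, 9, 12, 14, 15, 16}
A' = {14, 16}, B' = {1, 7, 9, 12, 15}
Claimed RHS: A' ∩ B' = ∅
Identity is INVALID: LHS = {1, 7, 9, 12, 14, 15, 16} but the RHS claimed here equals ∅. The correct form is (A ∩ B)' = A' ∪ B'.

Identity is invalid: (A ∩ B)' = {1, 7, 9, 12, 14, 15, 16} but A' ∩ B' = ∅. The correct De Morgan law is (A ∩ B)' = A' ∪ B'.


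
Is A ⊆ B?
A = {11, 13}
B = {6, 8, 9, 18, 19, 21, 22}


A ⊆ B means every element of A is in B.
Elements in A not in B: {11, 13}
So A ⊄ B.

No, A ⊄ B


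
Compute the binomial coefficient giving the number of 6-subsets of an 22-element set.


C(n,k) = n! / (k!(n-k)!)
C(22,6) = 22! / (6!16!)
= 74613

C(22,6) = 74613


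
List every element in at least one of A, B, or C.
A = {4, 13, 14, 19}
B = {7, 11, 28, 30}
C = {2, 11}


A ∪ B = {4, 7, 11, 13, 14, 19, 28, 30}
(A ∪ B) ∪ C = {2, 4, 7, 11, 13, 14, 19, 28, 30}

A ∪ B ∪ C = {2, 4, 7, 11, 13, 14, 19, 28, 30}


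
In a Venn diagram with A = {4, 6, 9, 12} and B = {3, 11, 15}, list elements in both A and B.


A = {4, 6, 9, 12}
B = {3, 11, 15}
Region: in both A and B
Elements: ∅

Elements in both A and B: ∅


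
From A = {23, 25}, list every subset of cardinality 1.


|A| = 2, so A has C(2,1) = 2 subsets of size 1.
Enumerate by choosing 1 elements from A at a time:
{23}, {25}

1-element subsets (2 total): {23}, {25}


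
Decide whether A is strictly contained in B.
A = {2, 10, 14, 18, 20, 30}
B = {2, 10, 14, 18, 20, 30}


A ⊂ B requires: A ⊆ B AND A ≠ B.
A ⊆ B? Yes
A = B? Yes
A = B, so A is not a PROPER subset.

No, A is not a proper subset of B


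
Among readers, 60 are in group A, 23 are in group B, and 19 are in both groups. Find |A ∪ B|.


|A ∪ B| = |A| + |B| - |A ∩ B|
= 60 + 23 - 19
= 64

|A ∪ B| = 64


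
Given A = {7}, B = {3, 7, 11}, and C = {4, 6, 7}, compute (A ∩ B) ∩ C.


A ∩ B = {7}
(A ∩ B) ∩ C = {7}

A ∩ B ∩ C = {7}


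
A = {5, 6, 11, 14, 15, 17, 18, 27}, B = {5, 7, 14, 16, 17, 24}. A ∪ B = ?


A ∪ B = all elements in A or B (or both)
A = {5, 6, 11, 14, 15, 17, 18, 27}
B = {5, 7, 14, 16, 17, 24}
A ∪ B = {5, 6, 7, 11, 14, 15, 16, 17, 18, 24, 27}

A ∪ B = {5, 6, 7, 11, 14, 15, 16, 17, 18, 24, 27}


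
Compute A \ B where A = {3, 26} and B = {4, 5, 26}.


A \ B = elements in A but not in B
A = {3, 26}
B = {4, 5, 26}
Remove from A any elements in B
A \ B = {3}

A \ B = {3}


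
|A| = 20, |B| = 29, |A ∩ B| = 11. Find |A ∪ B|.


|A ∪ B| = |A| + |B| - |A ∩ B|
= 20 + 29 - 11
= 38

|A ∪ B| = 38


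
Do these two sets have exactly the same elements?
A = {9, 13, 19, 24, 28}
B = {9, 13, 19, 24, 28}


Two sets are equal iff they have exactly the same elements.
A = {9, 13, 19, 24, 28}
B = {9, 13, 19, 24, 28}
Same elements → A = B

Yes, A = B


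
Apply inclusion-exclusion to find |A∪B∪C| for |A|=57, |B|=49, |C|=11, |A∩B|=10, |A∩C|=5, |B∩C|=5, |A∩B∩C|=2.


|A∪B∪C| = |A|+|B|+|C| - |A∩B|-|A∩C|-|B∩C| + |A∩B∩C|
= 57+49+11 - 10-5-5 + 2
= 117 - 20 + 2
= 99

|A ∪ B ∪ C| = 99


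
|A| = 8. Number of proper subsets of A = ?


Total subsets = 2^n = 2^8 = 256
Proper subsets exclude the set itself: 2^n - 1
= 256 - 1
= 255

Number of proper subsets = 255


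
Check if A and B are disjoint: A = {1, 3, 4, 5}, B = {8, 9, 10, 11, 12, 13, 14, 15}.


Disjoint means A ∩ B = ∅.
A ∩ B = ∅
A ∩ B = ∅, so A and B are disjoint.

Yes, A and B are disjoint


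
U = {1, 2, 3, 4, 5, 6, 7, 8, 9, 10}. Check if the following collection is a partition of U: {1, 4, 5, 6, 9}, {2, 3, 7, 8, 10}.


A partition requires: (1) non-empty parts, (2) pairwise disjoint, (3) union = U
Parts: {1, 4, 5, 6, 9}, {2, 3, 7, 8, 10}
Union of parts: {1, 2, 3, 4, 5, 6, 7, 8, 9, 10}
U = {1, 2, 3, 4, 5, 6, 7, 8, 9, 10}
All non-empty? True
Pairwise disjoint? True
Covers U? True

Yes, valid partition


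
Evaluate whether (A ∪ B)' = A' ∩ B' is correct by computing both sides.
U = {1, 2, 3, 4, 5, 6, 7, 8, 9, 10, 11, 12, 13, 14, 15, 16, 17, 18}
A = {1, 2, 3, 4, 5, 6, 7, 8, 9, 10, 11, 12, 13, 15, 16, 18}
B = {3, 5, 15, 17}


LHS: A ∪ B = {1, 2, 3, 4, 5, 6, 7, 8, 9, 10, 11, 12, 13, 15, 16, 17, 18}
(A ∪ B)' = U \ (A ∪ B) = {14}
A' = {14, 17}, B' = {1, 2, 4, 6, 7, 8, 9, 10, 11, 12, 13, 14, 16, 18}
Claimed RHS: A' ∩ B' = {14}
Identity is VALID: LHS = RHS = {14} ✓

Identity is valid. (A ∪ B)' = A' ∩ B' = {14}


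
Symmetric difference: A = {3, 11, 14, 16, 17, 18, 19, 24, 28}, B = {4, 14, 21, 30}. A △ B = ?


A △ B = (A \ B) ∪ (B \ A) = elements in exactly one of A or B
A \ B = {3, 11, 16, 17, 18, 19, 24, 28}
B \ A = {4, 21, 30}
A △ B = {3, 4, 11, 16, 17, 18, 19, 21, 24, 28, 30}

A △ B = {3, 4, 11, 16, 17, 18, 19, 21, 24, 28, 30}


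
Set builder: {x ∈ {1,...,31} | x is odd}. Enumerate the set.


Checking each candidate:
Condition: odd numbers in {1,...,31}
Result = {1, 3, 5, 7, 9, 11, 13, 15, 17, 19, 21, 23, 25, 27, 29, 31}

{1, 3, 5, 7, 9, 11, 13, 15, 17, 19, 21, 23, 25, 27, 29, 31}


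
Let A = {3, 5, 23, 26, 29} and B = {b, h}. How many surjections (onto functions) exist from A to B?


n = |A| = 5, k = |B| = 2. Surjections via inclusion-exclusion:
S(n,k) = Σ(-1)^i × C(k,i) × (k-i)^n, i=0 to k
i=0: (-1)^0×C(2,0)×2^5 = 32
i=1: (-1)^1×C(2,1)×1^5 = -2
i=2: (-1)^2×C(2,2)×0^5 = 0
Total = 30

Number of surjections = 30
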